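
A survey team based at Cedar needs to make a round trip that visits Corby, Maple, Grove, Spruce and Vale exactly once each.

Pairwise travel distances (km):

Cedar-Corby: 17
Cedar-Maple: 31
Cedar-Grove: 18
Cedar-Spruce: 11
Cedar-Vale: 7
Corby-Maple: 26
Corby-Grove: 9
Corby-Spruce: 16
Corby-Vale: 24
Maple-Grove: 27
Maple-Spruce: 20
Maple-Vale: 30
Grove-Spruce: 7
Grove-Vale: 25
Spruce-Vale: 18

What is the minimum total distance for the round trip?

With 5 stops there are 5!/2 = 60 distinct round trips (a route and its reverse cost the same).
Cedar - Corby - Maple - Grove - Spruce - Vale - Cedar: 17+26+27+7+18+7 = 102
Cedar - Corby - Maple - Grove - Vale - Spruce - Cedar: 17+26+27+25+18+11 = 124
Cedar - Corby - Maple - Spruce - Grove - Vale - Cedar: 17+26+20+7+25+7 = 102
Cedar - Corby - Maple - Spruce - Vale - Grove - Cedar: 17+26+20+18+25+18 = 124
Cedar - Corby - Maple - Vale - Grove - Spruce - Cedar: 17+26+30+25+7+11 = 116
Cedar - Corby - Maple - Vale - Spruce - Grove - Cedar: 17+26+30+18+7+18 = 116
Cedar - Corby - Grove - Maple - Spruce - Vale - Cedar: 17+9+27+20+18+7 = 98
Cedar - Corby - Grove - Maple - Vale - Spruce - Cedar: 17+9+27+30+18+11 = 112
Cedar - Corby - Grove - Spruce - Maple - Vale - Cedar: 17+9+7+20+30+7 = 90
Cedar - Corby - Grove - Spruce - Vale - Maple - Cedar: 17+9+7+18+30+31 = 112
Cedar - Corby - Grove - Vale - Maple - Spruce - Cedar: 17+9+25+30+20+11 = 112
Cedar - Corby - Grove - Vale - Spruce - Maple - Cedar: 17+9+25+18+20+31 = 120
Cedar - Corby - Spruce - Maple - Grove - Vale - Cedar: 17+16+20+27+25+7 = 112
Cedar - Corby - Spruce - Maple - Vale - Grove - Cedar: 17+16+20+30+25+18 = 126
… (46 more)
The minimum is 90.
One optimal route: Cedar → Corby → Grove → Spruce → Maple → Vale → Cedar (or its reverse).

Minimum total distance: 90 km.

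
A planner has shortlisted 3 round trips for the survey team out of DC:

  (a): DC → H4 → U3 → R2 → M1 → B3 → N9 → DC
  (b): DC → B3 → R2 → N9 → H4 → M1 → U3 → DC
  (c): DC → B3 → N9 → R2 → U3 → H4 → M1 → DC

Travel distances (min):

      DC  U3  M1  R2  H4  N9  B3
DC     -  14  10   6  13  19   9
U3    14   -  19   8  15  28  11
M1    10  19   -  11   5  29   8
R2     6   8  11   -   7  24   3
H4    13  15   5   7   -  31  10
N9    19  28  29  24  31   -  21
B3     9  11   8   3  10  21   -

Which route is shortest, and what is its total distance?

(a): 13 + 15 + 8 + 11 + 8 + 21 + 19 = 95
(b): 9 + 3 + 24 + 31 + 5 + 19 + 14 = 105
(c): 9 + 21 + 24 + 8 + 15 + 5 + 10 = 92

Shortest is (c), total 92 min.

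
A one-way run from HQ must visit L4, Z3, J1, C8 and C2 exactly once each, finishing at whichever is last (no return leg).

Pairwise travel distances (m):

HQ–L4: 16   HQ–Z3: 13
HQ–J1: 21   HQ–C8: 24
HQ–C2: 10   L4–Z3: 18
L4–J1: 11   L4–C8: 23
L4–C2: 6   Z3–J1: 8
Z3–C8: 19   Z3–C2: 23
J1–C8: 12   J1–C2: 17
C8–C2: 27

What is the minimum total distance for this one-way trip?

54 m — the minimum one-way total.

There are 5! = 120 possible orderings.
HQ→L4→Z3→J1→C8→C2: 16+18+8+12+27 = 81
HQ→L4→Z3→J1→C2→C8: 16+18+8+17+27 = 86
HQ→L4→Z3→C8→J1→C2: 16+18+19+12+17 = 82
HQ→L4→Z3→C8→C2→J1: 16+18+19+27+17 = 97
HQ→L4→Z3→C2→J1→C8: 16+18+23+17+12 = 86
HQ→L4→Z3→C2→C8→J1: 16+18+23+27+12 = 96
HQ→L4→J1→Z3→C8→C2: 16+11+8+19+27 = 81
HQ→L4→J1→Z3→C2→C8: 16+11+8+23+27 = 85
HQ→L4→J1→C8→Z3→C2: 16+11+12+19+23 = 81
HQ→L4→J1→C8→C2→Z3: 16+11+12+27+23 = 89
HQ→L4→J1→C2→Z3→C8: 16+11+17+23+19 = 86
HQ→L4→J1→C2→C8→Z3: 16+11+17+27+19 = 90
HQ→L4→C8→Z3→J1→C2: 16+23+19+8+17 = 83
HQ→L4→C8→Z3→C2→J1: 16+23+19+23+17 = 98
… (106 more)
HQ→C2→L4→Z3→J1→C8: 10+6+18+8+12 = 54  ← best
The minimum is 54.
One shortest path: HQ → C2 → L4 → Z3 → J1 → C8.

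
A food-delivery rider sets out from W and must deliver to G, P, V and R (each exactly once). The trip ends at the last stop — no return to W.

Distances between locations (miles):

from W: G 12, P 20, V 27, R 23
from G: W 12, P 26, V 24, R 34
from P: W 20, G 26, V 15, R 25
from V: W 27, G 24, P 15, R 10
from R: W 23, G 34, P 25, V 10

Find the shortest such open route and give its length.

There are 4! = 24 possible orderings.
W→G→P→V→R: 12+26+15+10 = 63
W→G→P→R→V: 12+26+25+10 = 73
W→G→V→P→R: 12+24+15+25 = 76
W→G→V→R→P: 12+24+10+25 = 71
W→G→R→P→V: 12+34+25+15 = 86
W→G→R→V→P: 12+34+10+15 = 71
W→P→G→V→R: 20+26+24+10 = 80
W→P→G→R→V: 20+26+34+10 = 90
W→P→V→G→R: 20+15+24+34 = 93
W→P→V→R→G: 20+15+10+34 = 79
W→P→R→G→V: 20+25+34+24 = 103
W→P→R→V→G: 20+25+10+24 = 79
W→V→G→P→R: 27+24+26+25 = 102
W→V→G→R→P: 27+24+34+25 = 110
… (10 more)
The minimum is 63.
One shortest path: W → G → P → V → R.

63 miles — the minimum one-way total.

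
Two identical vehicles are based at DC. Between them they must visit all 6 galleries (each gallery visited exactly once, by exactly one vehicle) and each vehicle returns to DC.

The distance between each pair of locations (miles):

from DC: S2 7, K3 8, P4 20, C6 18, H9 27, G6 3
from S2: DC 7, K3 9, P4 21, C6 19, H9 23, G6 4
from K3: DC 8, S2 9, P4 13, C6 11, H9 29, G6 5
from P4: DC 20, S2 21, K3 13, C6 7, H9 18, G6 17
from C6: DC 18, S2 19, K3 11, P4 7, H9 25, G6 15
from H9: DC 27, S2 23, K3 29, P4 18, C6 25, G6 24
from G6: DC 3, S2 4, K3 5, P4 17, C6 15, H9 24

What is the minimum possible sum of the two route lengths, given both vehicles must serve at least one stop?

80 miles — the smallest possible combined total.

Try each way of splitting the stops between the two vehicles (each non-empty) and, for each split, find the best tour for each vehicle:
  {S2} + {K3, P4, C6, H9, G6}: 14 + 71 = 85
  {K3} + {S2, P4, C6, H9, G6}: 16 + 73 = 89
  {S2, K3} + {P4, C6, H9, G6}: 24 + 70 = 94
  {P4} + {S2, K3, C6, H9, G6}: 40 + 74 = 114
  {S2, P4} + {K3, C6, H9, G6}: 48 + 71 = 119
  {K3, P4} + {S2, C6, H9, G6}: 41 + 73 = 114
  … (31 splits in total)
  {S2, K3, P4, C6, H9} + {G6}: 74 + 6 = 80  ← best
Best: vehicle 1 DC → S2 → H9 → P4 → C6 → K3 → DC = 74; vehicle 2 DC → G6 → DC = 6; combined 80.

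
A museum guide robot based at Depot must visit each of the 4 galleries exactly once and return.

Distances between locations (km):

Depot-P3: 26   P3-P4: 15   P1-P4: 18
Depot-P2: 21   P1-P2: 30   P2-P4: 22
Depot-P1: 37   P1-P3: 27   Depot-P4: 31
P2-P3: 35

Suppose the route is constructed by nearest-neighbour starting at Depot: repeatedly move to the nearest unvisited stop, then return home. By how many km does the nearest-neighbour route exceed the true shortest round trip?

Depot: P2=21, P3=26, P4=31, P1=37 ⇒ P2
P2: P4=22, P1=30, P3=35 ⇒ P4
P4: P3=15, P1=18 ⇒ P3
P3: P1=27 ⇒ P1
NN route Depot → P2 → P4 → P3 → P1 → Depot costs 122.
Optimal: Depot → P2 → P1 → P4 → P3 → Depot costs 110 (by enumerating all 12 distinct tours).
Excess = 122 − 110 = 12.

Excess over optimum: 12 km.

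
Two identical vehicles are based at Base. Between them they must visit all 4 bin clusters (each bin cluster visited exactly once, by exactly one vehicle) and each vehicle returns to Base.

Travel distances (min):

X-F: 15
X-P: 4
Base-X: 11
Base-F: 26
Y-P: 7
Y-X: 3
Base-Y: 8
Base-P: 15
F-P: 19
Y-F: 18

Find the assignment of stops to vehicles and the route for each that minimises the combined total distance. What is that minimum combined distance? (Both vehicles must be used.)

Check every non-empty split of the stops between the two vehicles; for each half take its own optimal tour:
  {Y} + {X, F, P}: 16 + 60 = 76
  {X} + {Y, F, P}: 22 + 60 = 82
  {Y, X} + {F, P}: 22 + 60 = 82
  {F} + {Y, X, P}: 52 + 30 = 82
  {Y, F} + {X, P}: 52 + 30 = 82
  {X, F} + {Y, P}: 52 + 30 = 82
  … (7 splits in total)
Best: vehicle 1 Base → Y → Base = 16; vehicle 2 Base → X → F → P → Base = 60; combined 76.

Minimum combined distance: 76 min.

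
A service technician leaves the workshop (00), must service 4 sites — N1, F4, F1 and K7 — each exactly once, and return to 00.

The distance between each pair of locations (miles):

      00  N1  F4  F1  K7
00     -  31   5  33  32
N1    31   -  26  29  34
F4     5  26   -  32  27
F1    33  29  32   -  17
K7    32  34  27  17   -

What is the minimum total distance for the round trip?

Minimum total distance: 109 miles.

There are 12 distinct closed tours to check (reversals are equivalent).
00 → N1 → F4 → F1 → K7 → 00: 31+26+32+17+32 = 138
00 → N1 → F4 → K7 → F1 → 00: 31+26+27+17+33 = 134
00 → N1 → F1 → F4 → K7 → 00: 31+29+32+27+32 = 151
00 → N1 → F1 → K7 → F4 → 00: 31+29+17+27+5 = 109
00 → N1 → K7 → F4 → F1 → 00: 31+34+27+32+33 = 157
00 → N1 → K7 → F1 → F4 → 00: 31+34+17+32+5 = 119
00 → F4 → N1 → F1 → K7 → 00: 5+26+29+17+32 = 109
00 → F4 → N1 → K7 → F1 → 00: 5+26+34+17+33 = 115
00 → F4 → F1 → N1 → K7 → 00: 5+32+29+34+32 = 132
00 → F4 → K7 → N1 → F1 → 00: 5+27+34+29+33 = 128
00 → F1 → N1 → F4 → K7 → 00: 33+29+26+27+32 = 147
00 → F1 → F4 → N1 → K7 → 00: 33+32+26+34+32 = 157
The minimum is 109.
One optimal route: 00 → N1 → F1 → K7 → F4 → 00 (or its reverse).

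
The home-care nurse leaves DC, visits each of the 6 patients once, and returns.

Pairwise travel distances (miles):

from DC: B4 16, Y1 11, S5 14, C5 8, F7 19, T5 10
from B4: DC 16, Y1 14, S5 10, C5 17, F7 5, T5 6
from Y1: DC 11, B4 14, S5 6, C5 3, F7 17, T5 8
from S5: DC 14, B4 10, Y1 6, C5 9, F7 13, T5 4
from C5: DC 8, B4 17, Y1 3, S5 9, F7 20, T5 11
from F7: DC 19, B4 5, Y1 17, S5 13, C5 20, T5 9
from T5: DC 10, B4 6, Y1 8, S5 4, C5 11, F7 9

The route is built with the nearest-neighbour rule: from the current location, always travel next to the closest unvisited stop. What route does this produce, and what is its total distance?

DC → [C5:8 / T5:10 / Y1:11 / S5:14 / B4:16 / F7:19] → C5 (8)
C5 → [Y1:3 / S5:9 / T5:11 / B4:17 / F7:20] → Y1 (3)
Y1 → [S5:6 / T5:8 / B4:14 / F7:17] → S5 (6)
S5 → [T5:4 / B4:10 / F7:13] → T5 (4)
T5 → [B4:6 / F7:9] → B4 (6)
B4 → [F7:5] → F7 (5)
Return F7→DC: 19.
Total = 8 + 3 + 6 + 4 + 6 + 5 + 19 = 51.

Total distance 51 miles via the nearest-neighbour route DC → C5 → Y1 → S5 → T5 → B4 → F7 → DC.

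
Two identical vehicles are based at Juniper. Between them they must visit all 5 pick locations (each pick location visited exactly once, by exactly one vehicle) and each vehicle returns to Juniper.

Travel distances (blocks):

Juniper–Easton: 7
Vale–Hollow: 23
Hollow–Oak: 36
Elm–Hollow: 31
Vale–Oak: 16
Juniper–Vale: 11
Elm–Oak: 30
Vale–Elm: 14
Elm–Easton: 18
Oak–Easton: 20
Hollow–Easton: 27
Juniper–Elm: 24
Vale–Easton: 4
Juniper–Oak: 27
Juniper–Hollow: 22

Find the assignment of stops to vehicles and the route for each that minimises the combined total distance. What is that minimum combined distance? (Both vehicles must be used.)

Minimum combined distance: 124 blocks.

There are 2^4 − 1 = 15 ways to divide the 5 stops into two non-empty groups. For each, the best each vehicle can do is its own shortest tour through its group:
  {Vale} + {Elm, Hollow, Oak, Easton}: 22 + 110 = 132
  {Elm} + {Vale, Hollow, Oak, Easton}: 48 + 85 = 133
  {Vale, Elm} + {Hollow, Oak, Easton}: 49 + 85 = 134
  {Hollow} + {Vale, Elm, Oak, Easton}: 44 + 81 = 125
  {Vale, Hollow} + {Elm, Oak, Easton}: 56 + 81 = 137
  {Elm, Hollow} + {Vale, Oak, Easton}: 77 + 54 = 131
  … (15 splits in total)
  {Vale, Elm, Hollow, Oak} + {Easton}: 110 + 14 = 124  ← best
Best: vehicle 1 Juniper → Vale → Oak → Elm → Hollow → Juniper = 110; vehicle 2 Juniper → Easton → Juniper = 14; combined 124.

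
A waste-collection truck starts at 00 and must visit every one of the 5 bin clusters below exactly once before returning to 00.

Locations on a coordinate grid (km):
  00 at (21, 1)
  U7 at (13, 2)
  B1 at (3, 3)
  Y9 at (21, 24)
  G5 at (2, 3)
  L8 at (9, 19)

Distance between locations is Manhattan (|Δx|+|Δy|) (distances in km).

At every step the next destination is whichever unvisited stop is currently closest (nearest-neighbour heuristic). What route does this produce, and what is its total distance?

00 → [U7:9 / B1:20 / G5:21 / Y9:23 / L8:30] → U7 (9)
U7 → [B1:11 / G5:12 / L8:21 / Y9:30] → B1 (11)
B1 → [G5:1 / L8:22 / Y9:39] → G5 (1)
G5 → [L8:23 / Y9:40] → L8 (23)
L8 → [Y9:17] → Y9 (17)
Return Y9→00: 23.
Total = 9 + 11 + 1 + 23 + 17 + 23 = 84.

Nearest-neighbour total = 84 km; route 00 → U7 → B1 → G5 → L8 → Y9 → 00.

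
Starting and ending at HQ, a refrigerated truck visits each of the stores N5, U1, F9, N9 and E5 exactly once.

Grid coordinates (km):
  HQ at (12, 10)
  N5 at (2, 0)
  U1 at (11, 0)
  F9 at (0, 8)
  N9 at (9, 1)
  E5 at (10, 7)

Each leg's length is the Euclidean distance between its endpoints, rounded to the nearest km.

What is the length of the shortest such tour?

Shortest round trip = 40 km.

There are 60 distinct closed tours to check (reversals are equivalent).
HQ→N5→U1→F9→N9→E5→HQ: 14+9+14+11+6+4 = 58
HQ→N5→U1→F9→E5→N9→HQ: 14+9+14+10+6+9 = 62
HQ→N5→U1→N9→F9→E5→HQ: 14+9+2+11+10+4 = 50
HQ→N5→U1→N9→E5→F9→HQ: 14+9+2+6+10+12 = 53
HQ→N5→U1→E5→F9→N9→HQ: 14+9+7+10+11+9 = 60
HQ→N5→U1→E5→N9→F9→HQ: 14+9+7+6+11+12 = 59
HQ→N5→F9→U1→N9→E5→HQ: 14+8+14+2+6+4 = 48
HQ→N5→F9→U1→E5→N9→HQ: 14+8+14+7+6+9 = 58
HQ→N5→F9→N9→U1→E5→HQ: 14+8+11+2+7+4 = 46
HQ→N5→F9→N9→E5→U1→HQ: 14+8+11+6+7+10 = 56
HQ→N5→F9→E5→U1→N9→HQ: 14+8+10+7+2+9 = 50
HQ→N5→F9→E5→N9→U1→HQ: 14+8+10+6+2+10 = 50
HQ→N5→N9→U1→F9→E5→HQ: 14+7+2+14+10+4 = 51
HQ→N5→N9→U1→E5→F9→HQ: 14+7+2+7+10+12 = 52
… (46 more)
HQ→F9→N5→N9→U1→E5→HQ: 12+8+7+2+7+4 = 40  ← best
The minimum is 40.
One optimal route: HQ → F9 → N5 → N9 → U1 → E5 → HQ (or its reverse).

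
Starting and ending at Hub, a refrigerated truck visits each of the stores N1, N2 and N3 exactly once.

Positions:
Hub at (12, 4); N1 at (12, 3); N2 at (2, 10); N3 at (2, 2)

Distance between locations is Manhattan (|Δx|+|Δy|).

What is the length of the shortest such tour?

Shortest round trip = 36.

With 3 stops there are 3!/2 = 3 distinct round trips (a route and its reverse cost the same).
Hub → N1 → N2 → N3 → Hub: 1+17+8+12 = 38
Hub → N1 → N3 → N2 → Hub: 1+11+8+16 = 36
Hub → N2 → N1 → N3 → Hub: 16+17+11+12 = 56
The minimum is 36.
One optimal route: Hub → N1 → N3 → N2 → Hub (or its reverse).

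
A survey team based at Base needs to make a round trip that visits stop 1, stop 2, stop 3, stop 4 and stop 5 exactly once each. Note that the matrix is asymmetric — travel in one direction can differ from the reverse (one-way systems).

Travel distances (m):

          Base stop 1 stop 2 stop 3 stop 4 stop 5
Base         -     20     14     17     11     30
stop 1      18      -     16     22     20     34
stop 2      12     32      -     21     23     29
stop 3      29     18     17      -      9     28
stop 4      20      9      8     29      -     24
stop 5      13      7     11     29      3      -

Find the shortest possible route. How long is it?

Shortest round trip = 85 m.

Base→stop 1→stop 2→stop 3→stop 4→stop 5→Base: 20+16+21+9+24+13 = 103
Base→stop 1→stop 2→stop 3→stop 5→stop 4→Base: 20+16+21+28+3+20 = 108
Base→stop 1→stop 2→stop 4→stop 3→stop 5→Base: 20+16+23+29+28+13 = 129
Base→stop 1→stop 2→stop 4→stop 5→stop 3→Base: 20+16+23+24+29+29 = 141
Base→stop 1→stop 2→stop 5→stop 3→stop 4→Base: 20+16+29+29+9+20 = 123
Base→stop 1→stop 2→stop 5→stop 4→stop 3→Base: 20+16+29+3+29+29 = 126
Base→stop 1→stop 3→stop 2→stop 4→stop 5→Base: 20+22+17+23+24+13 = 119
Base→stop 1→stop 3→stop 2→stop 5→stop 4→Base: 20+22+17+29+3+20 = 111
Base→stop 1→stop 3→stop 4→stop 2→stop 5→Base: 20+22+9+8+29+13 = 101
Base→stop 1→stop 3→stop 4→stop 5→stop 2→Base: 20+22+9+24+11+12 = 98
Base→stop 1→stop 3→stop 5→stop 2→stop 4→Base: 20+22+28+11+23+20 = 124
Base→stop 1→stop 3→stop 5→stop 4→stop 2→Base: 20+22+28+3+8+12 = 93
Base→stop 1→stop 4→stop 2→stop 3→stop 5→Base: 20+20+8+21+28+13 = 110
Base→stop 1→stop 4→stop 2→stop 5→stop 3→Base: 20+20+8+29+29+29 = 135
… (106 more)
Base→stop 3→stop 4→stop 5→stop 1→stop 2→Base: 17+9+24+7+16+12 = 85  ← best
The minimum is 85.
One optimal route: Base → stop 3 → stop 4 → stop 5 → stop 1 → stop 2 → Base.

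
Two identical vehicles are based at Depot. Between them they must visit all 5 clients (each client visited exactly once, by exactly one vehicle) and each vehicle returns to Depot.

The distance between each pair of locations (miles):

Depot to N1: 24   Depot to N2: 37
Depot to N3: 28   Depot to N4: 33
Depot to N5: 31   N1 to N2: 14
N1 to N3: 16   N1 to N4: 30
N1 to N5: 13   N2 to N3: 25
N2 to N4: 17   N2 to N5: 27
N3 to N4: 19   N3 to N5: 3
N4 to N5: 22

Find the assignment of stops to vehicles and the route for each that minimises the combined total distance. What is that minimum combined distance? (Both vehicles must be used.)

150 miles — the smallest possible combined total.

Check every non-empty split of the stops between the two vehicles; for each half take its own optimal tour:
  {N1} + {N2, N3, N4, N5}: 48 + 107 = 155
  {N2} + {N1, N3, N4, N5}: 74 + 92 = 166
  {N1, N2} + {N3, N4, N5}: 75 + 86 = 161
  {N3} + {N1, N2, N4, N5}: 56 + 108 = 164
  {N1, N3} + {N2, N4, N5}: 68 + 107 = 175
  {N2, N3} + {N1, N4, N5}: 90 + 92 = 182
  … (15 splits in total)
  {N1, N2, N4} + {N3, N5}: 88 + 62 = 150  ← best
Best: vehicle 1 Depot → N1 → N2 → N4 → Depot = 88; vehicle 2 Depot → N3 → N5 → Depot = 62; combined 150.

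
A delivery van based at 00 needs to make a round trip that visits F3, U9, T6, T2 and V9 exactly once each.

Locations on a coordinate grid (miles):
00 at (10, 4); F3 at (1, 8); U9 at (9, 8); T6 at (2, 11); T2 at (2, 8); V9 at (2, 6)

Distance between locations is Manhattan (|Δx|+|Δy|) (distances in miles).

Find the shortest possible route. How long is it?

00-F3-U9-T6-T2-V9-00: 13+8+10+3+2+10 = 46
00-F3-U9-T6-V9-T2-00: 13+8+10+5+2+12 = 50
00-F3-U9-T2-T6-V9-00: 13+8+7+3+5+10 = 46
00-F3-U9-T2-V9-T6-00: 13+8+7+2+5+15 = 50
00-F3-U9-V9-T6-T2-00: 13+8+9+5+3+12 = 50
00-F3-U9-V9-T2-T6-00: 13+8+9+2+3+15 = 50
00-F3-T6-U9-T2-V9-00: 13+4+10+7+2+10 = 46
00-F3-T6-U9-V9-T2-00: 13+4+10+9+2+12 = 50
00-F3-T6-T2-U9-V9-00: 13+4+3+7+9+10 = 46
00-F3-T6-T2-V9-U9-00: 13+4+3+2+9+5 = 36
00-F3-T6-V9-U9-T2-00: 13+4+5+9+7+12 = 50
00-F3-T6-V9-T2-U9-00: 13+4+5+2+7+5 = 36
00-F3-T2-U9-T6-V9-00: 13+1+7+10+5+10 = 46
00-F3-T2-U9-V9-T6-00: 13+1+7+9+5+15 = 50
… (46 more)
00-U9-F3-T6-T2-V9-00: 5+8+4+3+2+10 = 32  ← best
The minimum is 32.
One optimal route: 00 → U9 → F3 → T6 → T2 → V9 → 00 (or its reverse).

32 miles — the shortest possible round trip.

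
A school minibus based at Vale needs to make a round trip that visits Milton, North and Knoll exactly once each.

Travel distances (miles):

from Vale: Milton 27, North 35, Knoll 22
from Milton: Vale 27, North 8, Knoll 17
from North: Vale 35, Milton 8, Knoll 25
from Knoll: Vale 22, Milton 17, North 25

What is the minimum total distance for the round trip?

There are 3 distinct closed tours to check (reversals are equivalent).
Vale→Milton→North→Knoll→Vale: 27+8+25+22 = 82
Vale→Milton→Knoll→North→Vale: 27+17+25+35 = 104
Vale→North→Milton→Knoll→Vale: 35+8+17+22 = 82
The minimum is 82.
One optimal route: Vale → Milton → North → Knoll → Vale (or its reverse).

Shortest round trip = 82 miles.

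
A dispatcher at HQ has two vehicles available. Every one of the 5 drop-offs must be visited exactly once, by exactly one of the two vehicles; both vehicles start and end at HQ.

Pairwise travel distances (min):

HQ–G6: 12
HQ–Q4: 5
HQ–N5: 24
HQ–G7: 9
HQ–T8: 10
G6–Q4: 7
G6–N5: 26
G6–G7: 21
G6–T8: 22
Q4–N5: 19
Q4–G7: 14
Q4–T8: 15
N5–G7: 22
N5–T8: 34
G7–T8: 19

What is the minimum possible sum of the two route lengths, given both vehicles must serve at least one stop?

Check every non-empty split of the stops between the two vehicles; for each half take its own optimal tour:
  {G6} + {Q4, N5, G7, T8}: 24 + 75 = 99
  {Q4} + {G6, N5, G7, T8}: 10 + 89 = 99
  {G6, Q4} + {N5, G7, T8}: 24 + 75 = 99
  {N5} + {G6, Q4, G7, T8}: 48 + 62 = 110
  {G6, N5} + {Q4, G7, T8}: 62 + 48 = 110
  {Q4, N5} + {G6, G7, T8}: 48 + 62 = 110
  … (15 splits in total)
  {G6, Q4, N5, G7} + {T8}: 69 + 20 = 89  ← best
Best: vehicle 1 HQ → G6 → Q4 → N5 → G7 → HQ = 69; vehicle 2 HQ → T8 → HQ = 20; combined 89.

Minimum combined distance: 89 min.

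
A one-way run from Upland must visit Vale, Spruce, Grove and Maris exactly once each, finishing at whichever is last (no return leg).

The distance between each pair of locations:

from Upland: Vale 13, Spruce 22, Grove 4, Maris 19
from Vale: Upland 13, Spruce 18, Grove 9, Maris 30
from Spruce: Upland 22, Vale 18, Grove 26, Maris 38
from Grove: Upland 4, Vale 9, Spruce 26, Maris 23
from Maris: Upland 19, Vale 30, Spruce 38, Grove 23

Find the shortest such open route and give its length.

69 — the minimum one-way total.

There are 4! = 24 possible orderings.
Upland → Vale → Spruce → Grove → Maris: 13+18+26+23 = 80
Upland → Vale → Spruce → Maris → Grove: 13+18+38+23 = 92
Upland → Vale → Grove → Spruce → Maris: 13+9+26+38 = 86
Upland → Vale → Grove → Maris → Spruce: 13+9+23+38 = 83
Upland → Vale → Maris → Spruce → Grove: 13+30+38+26 = 107
Upland → Vale → Maris → Grove → Spruce: 13+30+23+26 = 92
Upland → Spruce → Vale → Grove → Maris: 22+18+9+23 = 72
Upland → Spruce → Vale → Maris → Grove: 22+18+30+23 = 93
Upland → Spruce → Grove → Vale → Maris: 22+26+9+30 = 87
Upland → Spruce → Grove → Maris → Vale: 22+26+23+30 = 101
Upland → Spruce → Maris → Vale → Grove: 22+38+30+9 = 99
Upland → Spruce → Maris → Grove → Vale: 22+38+23+9 = 92
Upland → Grove → Vale → Spruce → Maris: 4+9+18+38 = 69
Upland → Grove → Vale → Maris → Spruce: 4+9+30+38 = 81
… (10 more)
The minimum is 69.
One shortest path: Upland → Grove → Vale → Spruce → Maris.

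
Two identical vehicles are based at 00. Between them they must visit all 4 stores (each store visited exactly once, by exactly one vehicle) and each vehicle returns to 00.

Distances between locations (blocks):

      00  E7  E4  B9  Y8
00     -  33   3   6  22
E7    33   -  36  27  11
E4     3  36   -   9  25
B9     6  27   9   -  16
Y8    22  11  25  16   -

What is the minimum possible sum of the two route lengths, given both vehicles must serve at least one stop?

Check every non-empty split of the stops between the two vehicles; for each half take its own optimal tour:
  {E7} + {E4, B9, Y8}: 66 + 50 = 116
  {E4} + {E7, B9, Y8}: 6 + 66 = 72
  {E7, E4} + {B9, Y8}: 72 + 44 = 116
  {B9} + {E7, E4, Y8}: 12 + 72 = 84
  {E7, B9} + {E4, Y8}: 66 + 50 = 116
  {E4, B9} + {E7, Y8}: 18 + 66 = 84
  … (7 splits in total)
Best: vehicle 1 00 → E4 → 00 = 6; vehicle 2 00 → E7 → Y8 → B9 → 00 = 66; combined 72.

72 blocks — the smallest possible combined total.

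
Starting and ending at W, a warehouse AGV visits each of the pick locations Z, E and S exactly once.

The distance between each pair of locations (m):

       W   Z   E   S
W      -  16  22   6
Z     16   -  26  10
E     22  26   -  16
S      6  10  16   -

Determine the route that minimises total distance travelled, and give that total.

Shortest round trip = 64 m.

With 3 stops there are 3!/2 = 3 distinct round trips (a route and its reverse cost the same).
W → Z → E → S → W: 16+26+16+6 = 64
W → Z → S → E → W: 16+10+16+22 = 64
W → E → Z → S → W: 22+26+10+6 = 64
The minimum is 64.
One optimal route: W → Z → E → S → W (or its reverse).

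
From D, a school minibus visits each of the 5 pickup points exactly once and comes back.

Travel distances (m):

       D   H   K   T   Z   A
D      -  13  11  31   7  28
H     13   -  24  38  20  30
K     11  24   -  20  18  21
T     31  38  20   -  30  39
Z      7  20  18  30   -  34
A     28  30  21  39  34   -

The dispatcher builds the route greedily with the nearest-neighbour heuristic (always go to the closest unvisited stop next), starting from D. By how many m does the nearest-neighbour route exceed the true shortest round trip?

D: Z=7, K=11, H=13, A=28, T=31 ⇒ Z
Z: K=18, H=20, T=30, A=34 ⇒ K
K: T=20, A=21, H=24 ⇒ T
T: H=38, A=39 ⇒ H
H: A=30 ⇒ A
NN route D → Z → K → T → H → A → D costs 141.
Optimal: D → H → A → K → T → Z → D costs 121 (by enumerating all 60 distinct tours).
Excess = 141 − 121 = 20.

20 m longer than the optimal tour.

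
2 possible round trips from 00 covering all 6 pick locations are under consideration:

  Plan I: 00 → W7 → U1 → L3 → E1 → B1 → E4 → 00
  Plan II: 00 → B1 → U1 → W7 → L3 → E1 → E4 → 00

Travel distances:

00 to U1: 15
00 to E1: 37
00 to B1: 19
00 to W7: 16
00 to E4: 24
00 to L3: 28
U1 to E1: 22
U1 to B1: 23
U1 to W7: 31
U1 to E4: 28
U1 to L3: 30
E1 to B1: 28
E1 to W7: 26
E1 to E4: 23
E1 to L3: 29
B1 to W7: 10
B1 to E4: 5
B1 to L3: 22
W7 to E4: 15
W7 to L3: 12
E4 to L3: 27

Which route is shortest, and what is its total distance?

Plan I: 16 + 31 + 30 + 29 + 28 + 5 + 24 = 163
Plan II: 19 + 23 + 31 + 12 + 29 + 23 + 24 = 161

161 — Plan II is the shortest.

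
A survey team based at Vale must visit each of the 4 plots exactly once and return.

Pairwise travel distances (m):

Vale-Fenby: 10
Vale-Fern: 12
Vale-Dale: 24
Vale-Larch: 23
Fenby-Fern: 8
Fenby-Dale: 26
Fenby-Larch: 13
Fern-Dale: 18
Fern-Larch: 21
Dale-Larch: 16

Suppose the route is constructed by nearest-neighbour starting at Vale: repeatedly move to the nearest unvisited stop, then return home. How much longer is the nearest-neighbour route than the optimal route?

From Vale: Fenby=10, Fern=12, Larch=23, Dale=24 → choose Fenby (10).
From Fenby: Fern=8, Larch=13, Dale=26 → choose Fern (8).
From Fern: Dale=18, Larch=21 → choose Dale (18).
From Dale: Larch=16 → choose Larch (16).
NN route Vale → Fenby → Fern → Dale → Larch → Vale costs 75.
Optimal: Vale → Fenby → Larch → Dale → Fern → Vale costs 69 (by enumerating all 12 distinct tours).
Excess = 75 − 69 = 6.

Excess over optimum: 6 m.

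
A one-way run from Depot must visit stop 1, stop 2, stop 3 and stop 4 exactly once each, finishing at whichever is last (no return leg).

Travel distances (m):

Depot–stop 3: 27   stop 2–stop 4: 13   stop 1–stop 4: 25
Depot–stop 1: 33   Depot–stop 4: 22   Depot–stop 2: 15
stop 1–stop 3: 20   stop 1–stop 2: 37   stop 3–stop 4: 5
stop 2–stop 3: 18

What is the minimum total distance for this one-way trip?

53 m — the minimum one-way total.

There are 4! = 24 possible orderings.
Depot→stop 1→stop 2→stop 3→stop 4: 33+37+18+5 = 93
Depot→stop 1→stop 2→stop 4→stop 3: 33+37+13+5 = 88
Depot→stop 1→stop 3→stop 2→stop 4: 33+20+18+13 = 84
Depot→stop 1→stop 3→stop 4→stop 2: 33+20+5+13 = 71
Depot→stop 1→stop 4→stop 2→stop 3: 33+25+13+18 = 89
Depot→stop 1→stop 4→stop 3→stop 2: 33+25+5+18 = 81
Depot→stop 2→stop 1→stop 3→stop 4: 15+37+20+5 = 77
Depot→stop 2→stop 1→stop 4→stop 3: 15+37+25+5 = 82
Depot→stop 2→stop 3→stop 1→stop 4: 15+18+20+25 = 78
Depot→stop 2→stop 3→stop 4→stop 1: 15+18+5+25 = 63
Depot→stop 2→stop 4→stop 1→stop 3: 15+13+25+20 = 73
Depot→stop 2→stop 4→stop 3→stop 1: 15+13+5+20 = 53
Depot→stop 3→stop 1→stop 2→stop 4: 27+20+37+13 = 97
Depot→stop 3→stop 1→stop 4→stop 2: 27+20+25+13 = 85
… (10 more)
The minimum is 53.
One shortest path: Depot → stop 2 → stop 4 → stop 3 → stop 1.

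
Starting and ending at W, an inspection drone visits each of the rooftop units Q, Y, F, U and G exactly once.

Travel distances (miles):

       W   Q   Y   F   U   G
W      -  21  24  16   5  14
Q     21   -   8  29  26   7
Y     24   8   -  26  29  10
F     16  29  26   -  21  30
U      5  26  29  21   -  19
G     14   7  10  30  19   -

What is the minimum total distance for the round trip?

Shortest round trip = 81 miles.

With 5 stops there are 5!/2 = 60 distinct round trips (a route and its reverse cost the same).
W-Q-Y-F-U-G-W: 21+8+26+21+19+14 = 109
W-Q-Y-F-G-U-W: 21+8+26+30+19+5 = 109
W-Q-Y-U-F-G-W: 21+8+29+21+30+14 = 123
W-Q-Y-U-G-F-W: 21+8+29+19+30+16 = 123
W-Q-Y-G-F-U-W: 21+8+10+30+21+5 = 95
W-Q-Y-G-U-F-W: 21+8+10+19+21+16 = 95
W-Q-F-Y-U-G-W: 21+29+26+29+19+14 = 138
W-Q-F-Y-G-U-W: 21+29+26+10+19+5 = 110
W-Q-F-U-Y-G-W: 21+29+21+29+10+14 = 124
W-Q-F-U-G-Y-W: 21+29+21+19+10+24 = 124
W-Q-F-G-Y-U-W: 21+29+30+10+29+5 = 124
W-Q-F-G-U-Y-W: 21+29+30+19+29+24 = 152
W-Q-U-Y-F-G-W: 21+26+29+26+30+14 = 146
W-Q-U-Y-G-F-W: 21+26+29+10+30+16 = 132
… (46 more)
W-F-Y-Q-G-U-W: 16+26+8+7+19+5 = 81  ← best
The minimum is 81.
One optimal route: W → F → Y → Q → G → U → W (or its reverse).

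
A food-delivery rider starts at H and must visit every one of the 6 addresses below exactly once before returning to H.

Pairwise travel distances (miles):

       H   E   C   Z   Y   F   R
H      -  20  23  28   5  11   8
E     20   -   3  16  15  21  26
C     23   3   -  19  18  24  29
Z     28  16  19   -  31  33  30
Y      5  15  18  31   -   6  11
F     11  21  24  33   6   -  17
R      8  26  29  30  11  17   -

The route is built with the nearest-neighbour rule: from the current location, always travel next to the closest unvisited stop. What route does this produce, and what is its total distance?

Nearest-neighbour total = 104 miles; route H → Y → F → R → E → C → Z → H.

At H the remaining stops are Y 5, R 8, F 11, E 20, C 23, Z 28; go to Y.
At Y the remaining stops are F 6, R 11, E 15, C 18, Z 31; go to F.
At F the remaining stops are R 17, E 21, C 24, Z 33; go to R.
At R the remaining stops are E 26, C 29, Z 30; go to E.
At E the remaining stops are C 3, Z 16; go to C.
At C the remaining stops are Z 19; go to Z.
Return Z→H: 28.
Total = 5 + 6 + 17 + 26 + 3 + 19 + 28 = 104.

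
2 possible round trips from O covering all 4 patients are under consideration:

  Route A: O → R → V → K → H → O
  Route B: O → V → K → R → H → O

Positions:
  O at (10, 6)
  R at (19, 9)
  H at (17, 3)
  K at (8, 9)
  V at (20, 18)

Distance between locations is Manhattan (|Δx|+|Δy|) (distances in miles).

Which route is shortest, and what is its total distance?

Shortest is Route A, total 68 miles.

Route A: 12 + 10 + 21 + 15 + 10 = 68
Route B: 22 + 21 + 11 + 8 + 10 = 72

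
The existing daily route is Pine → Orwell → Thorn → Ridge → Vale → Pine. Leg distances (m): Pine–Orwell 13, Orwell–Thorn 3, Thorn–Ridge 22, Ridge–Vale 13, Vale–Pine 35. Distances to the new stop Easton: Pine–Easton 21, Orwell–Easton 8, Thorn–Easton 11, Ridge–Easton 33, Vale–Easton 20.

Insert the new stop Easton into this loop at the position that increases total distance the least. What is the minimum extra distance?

Insertion cost between consecutive stops i–j is d(i,Easton) + d(Easton,j) − d(i,j):
  between Pine and Orwell: 21 + 8 − 13 = 16
  between Orwell and Thorn: 8 + 11 − 3 = 16
  between Thorn and Ridge: 11 + 33 − 22 = 22
  between Ridge and Vale: 33 + 20 − 13 = 40
  between Vale and Pine: 20 + 21 − 35 = 6
Cheapest insertion is between Vale and Pine, adding 6.
New total = 86 + 6 = 92.

Adding 6 m by placing Easton on the Vale–Pine leg.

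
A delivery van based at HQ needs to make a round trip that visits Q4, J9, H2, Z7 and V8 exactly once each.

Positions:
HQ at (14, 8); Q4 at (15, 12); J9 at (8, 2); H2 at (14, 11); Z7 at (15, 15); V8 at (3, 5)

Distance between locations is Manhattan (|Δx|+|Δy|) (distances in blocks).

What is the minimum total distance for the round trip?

Shortest round trip = 50 blocks.

There are 60 distinct closed tours to check (reversals are equivalent).
HQ-Q4-J9-H2-Z7-V8-HQ: 5+17+15+5+22+14 = 78
HQ-Q4-J9-H2-V8-Z7-HQ: 5+17+15+17+22+8 = 84
HQ-Q4-J9-Z7-H2-V8-HQ: 5+17+20+5+17+14 = 78
HQ-Q4-J9-Z7-V8-H2-HQ: 5+17+20+22+17+3 = 84
HQ-Q4-J9-V8-H2-Z7-HQ: 5+17+8+17+5+8 = 60
HQ-Q4-J9-V8-Z7-H2-HQ: 5+17+8+22+5+3 = 60
HQ-Q4-H2-J9-Z7-V8-HQ: 5+2+15+20+22+14 = 78
HQ-Q4-H2-J9-V8-Z7-HQ: 5+2+15+8+22+8 = 60
HQ-Q4-H2-Z7-J9-V8-HQ: 5+2+5+20+8+14 = 54
HQ-Q4-H2-Z7-V8-J9-HQ: 5+2+5+22+8+12 = 54
HQ-Q4-H2-V8-J9-Z7-HQ: 5+2+17+8+20+8 = 60
HQ-Q4-H2-V8-Z7-J9-HQ: 5+2+17+22+20+12 = 78
HQ-Q4-Z7-J9-H2-V8-HQ: 5+3+20+15+17+14 = 74
HQ-Q4-Z7-J9-V8-H2-HQ: 5+3+20+8+17+3 = 56
… (46 more)
HQ-Q4-Z7-H2-J9-V8-HQ: 5+3+5+15+8+14 = 50  ← best
The minimum is 50.
One optimal route: HQ → Q4 → Z7 → H2 → J9 → V8 → HQ (or its reverse).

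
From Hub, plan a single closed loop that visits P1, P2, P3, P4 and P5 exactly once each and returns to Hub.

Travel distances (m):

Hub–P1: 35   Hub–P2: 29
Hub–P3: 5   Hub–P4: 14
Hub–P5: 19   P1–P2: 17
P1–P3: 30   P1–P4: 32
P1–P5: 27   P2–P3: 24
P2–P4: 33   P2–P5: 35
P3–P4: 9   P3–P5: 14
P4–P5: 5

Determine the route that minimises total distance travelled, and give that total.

Minimum total distance: 92 m.

There are 60 distinct closed tours to check (reversals are equivalent).
Hub - P1 - P2 - P3 - P4 - P5 - Hub: 35+17+24+9+5+19 = 109
Hub - P1 - P2 - P3 - P5 - P4 - Hub: 35+17+24+14+5+14 = 109
Hub - P1 - P2 - P4 - P3 - P5 - Hub: 35+17+33+9+14+19 = 127
Hub - P1 - P2 - P4 - P5 - P3 - Hub: 35+17+33+5+14+5 = 109
Hub - P1 - P2 - P5 - P3 - P4 - Hub: 35+17+35+14+9+14 = 124
Hub - P1 - P2 - P5 - P4 - P3 - Hub: 35+17+35+5+9+5 = 106
Hub - P1 - P3 - P2 - P4 - P5 - Hub: 35+30+24+33+5+19 = 146
Hub - P1 - P3 - P2 - P5 - P4 - Hub: 35+30+24+35+5+14 = 143
Hub - P1 - P3 - P4 - P2 - P5 - Hub: 35+30+9+33+35+19 = 161
Hub - P1 - P3 - P4 - P5 - P2 - Hub: 35+30+9+5+35+29 = 143
Hub - P1 - P3 - P5 - P2 - P4 - Hub: 35+30+14+35+33+14 = 161
Hub - P1 - P3 - P5 - P4 - P2 - Hub: 35+30+14+5+33+29 = 146
Hub - P1 - P4 - P2 - P3 - P5 - Hub: 35+32+33+24+14+19 = 157
Hub - P1 - P4 - P2 - P5 - P3 - Hub: 35+32+33+35+14+5 = 154
… (46 more)
Hub - P2 - P1 - P5 - P4 - P3 - Hub: 29+17+27+5+9+5 = 92  ← best
The minimum is 92.
One optimal route: Hub → P2 → P1 → P5 → P4 → P3 → Hub (or its reverse).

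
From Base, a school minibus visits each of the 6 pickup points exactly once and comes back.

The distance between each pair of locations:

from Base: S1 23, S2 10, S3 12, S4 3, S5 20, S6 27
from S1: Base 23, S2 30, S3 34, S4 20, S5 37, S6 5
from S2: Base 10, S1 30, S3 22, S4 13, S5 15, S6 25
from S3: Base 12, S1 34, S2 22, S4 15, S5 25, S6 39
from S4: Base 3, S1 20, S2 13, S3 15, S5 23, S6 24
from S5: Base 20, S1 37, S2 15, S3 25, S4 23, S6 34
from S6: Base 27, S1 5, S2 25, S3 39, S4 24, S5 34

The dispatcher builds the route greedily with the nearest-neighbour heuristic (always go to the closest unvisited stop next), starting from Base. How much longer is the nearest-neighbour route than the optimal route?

Base: S4=3, S2=10, S3=12, S5=20, S1=23, S6=27 ⇒ S4
S4: S2=13, S3=15, S1=20, S5=23, S6=24 ⇒ S2
S2: S5=15, S3=22, S6=25, S1=30 ⇒ S5
S5: S3=25, S6=34, S1=37 ⇒ S3
S3: S1=34, S6=39 ⇒ S1
S1: S6=5 ⇒ S6
NN route Base → S4 → S2 → S5 → S3 → S1 → S6 → Base costs 122.
Optimal: Base → S3 → S5 → S2 → S6 → S1 → S4 → Base costs 105 (by enumerating all 360 distinct tours).
Excess = 122 − 105 = 17.

Excess over optimum: 17.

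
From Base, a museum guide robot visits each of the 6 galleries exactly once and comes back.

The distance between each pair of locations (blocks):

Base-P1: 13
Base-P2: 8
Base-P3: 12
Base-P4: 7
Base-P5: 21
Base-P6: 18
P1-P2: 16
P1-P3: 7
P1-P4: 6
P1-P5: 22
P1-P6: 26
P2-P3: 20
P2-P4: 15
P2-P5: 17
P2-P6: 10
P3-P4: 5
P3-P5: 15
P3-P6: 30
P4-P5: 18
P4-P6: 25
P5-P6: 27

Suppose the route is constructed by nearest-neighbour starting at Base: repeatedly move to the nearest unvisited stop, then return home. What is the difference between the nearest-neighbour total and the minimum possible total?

13 blocks longer than the optimal tour.

Base: P4=7, P2=8, P3=12, P1=13, P6=18, P5=21 ⇒ P4
P4: P3=5, P1=6, P2=15, P5=18, P6=25 ⇒ P3
P3: P1=7, P5=15, P2=20, P6=30 ⇒ P1
P1: P2=16, P5=22, P6=26 ⇒ P2
P2: P6=10, P5=17 ⇒ P6
P6: P5=27 ⇒ P5
NN route Base → P4 → P3 → P1 → P2 → P6 → P5 → Base costs 93.
Optimal: Base → P2 → P6 → P5 → P3 → P1 → P4 → Base costs 80 (by enumerating all 360 distinct tours).
Excess = 93 − 80 = 13.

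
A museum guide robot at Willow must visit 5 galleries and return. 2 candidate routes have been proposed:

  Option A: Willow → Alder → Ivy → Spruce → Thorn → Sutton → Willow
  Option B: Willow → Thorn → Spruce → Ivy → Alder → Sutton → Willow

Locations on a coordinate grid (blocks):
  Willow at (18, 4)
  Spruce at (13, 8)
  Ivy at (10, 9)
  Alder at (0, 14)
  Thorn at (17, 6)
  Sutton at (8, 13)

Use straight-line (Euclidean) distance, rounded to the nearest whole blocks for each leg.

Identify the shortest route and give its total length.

41 blocks — Option B is the shortest.

Option A: 21 + 11 + 3 + 4 + 11 + 13 = 63
Option B: 2 + 4 + 3 + 11 + 8 + 13 = 41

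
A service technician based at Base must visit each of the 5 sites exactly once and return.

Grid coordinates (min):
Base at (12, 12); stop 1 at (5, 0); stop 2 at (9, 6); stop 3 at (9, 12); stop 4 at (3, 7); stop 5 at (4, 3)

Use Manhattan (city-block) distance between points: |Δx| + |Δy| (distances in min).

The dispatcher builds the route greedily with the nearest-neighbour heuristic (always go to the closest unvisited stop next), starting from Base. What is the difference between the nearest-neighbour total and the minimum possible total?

From Base: stop 3=3, stop 2=9, stop 4=14, stop 5=17, stop 1=19 → choose stop 3 (3).
From stop 3: stop 2=6, stop 4=11, stop 5=14, stop 1=16 → choose stop 2 (6).
From stop 2: stop 4=7, stop 5=8, stop 1=10 → choose stop 4 (7).
From stop 4: stop 5=5, stop 1=9 → choose stop 5 (5).
From stop 5: stop 1=4 → choose stop 1 (4).
NN route Base → stop 3 → stop 2 → stop 4 → stop 5 → stop 1 → Base costs 44.
Optimal: Base → stop 2 → stop 1 → stop 5 → stop 4 → stop 3 → Base costs 42 (by enumerating all 60 distinct tours).
Excess = 44 − 42 = 2.

2 min longer than the optimal tour.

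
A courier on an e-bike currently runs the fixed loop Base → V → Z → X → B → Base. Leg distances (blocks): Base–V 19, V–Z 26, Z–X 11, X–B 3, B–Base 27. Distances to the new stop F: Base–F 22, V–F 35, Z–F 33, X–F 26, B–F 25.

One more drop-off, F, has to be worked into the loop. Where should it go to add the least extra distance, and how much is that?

Insertion cost between consecutive stops i–j is d(i,F) + d(F,j) − d(i,j):
  between Base and V: 22 + 35 − 19 = 38
  between V and Z: 35 + 33 − 26 = 42
  between Z and X: 33 + 26 − 11 = 48
  between X and B: 26 + 25 − 3 = 48
  between B and Base: 25 + 22 − 27 = 20
Cheapest insertion is between B and Base, adding 20.
New total = 86 + 20 = 106.

+20 blocks — insert F between B and Base.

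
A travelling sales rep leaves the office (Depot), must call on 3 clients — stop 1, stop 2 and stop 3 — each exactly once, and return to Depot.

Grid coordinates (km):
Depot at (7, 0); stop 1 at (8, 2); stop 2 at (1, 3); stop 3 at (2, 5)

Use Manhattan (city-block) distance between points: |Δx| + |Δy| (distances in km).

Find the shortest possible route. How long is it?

Shortest round trip = 24 km.

Depot → stop 1 → stop 2 → stop 3 → Depot: 3+8+3+10 = 24
Depot → stop 1 → stop 3 → stop 2 → Depot: 3+9+3+9 = 24
Depot → stop 2 → stop 1 → stop 3 → Depot: 9+8+9+10 = 36
The minimum is 24.
One optimal route: Depot → stop 1 → stop 2 → stop 3 → Depot (or its reverse).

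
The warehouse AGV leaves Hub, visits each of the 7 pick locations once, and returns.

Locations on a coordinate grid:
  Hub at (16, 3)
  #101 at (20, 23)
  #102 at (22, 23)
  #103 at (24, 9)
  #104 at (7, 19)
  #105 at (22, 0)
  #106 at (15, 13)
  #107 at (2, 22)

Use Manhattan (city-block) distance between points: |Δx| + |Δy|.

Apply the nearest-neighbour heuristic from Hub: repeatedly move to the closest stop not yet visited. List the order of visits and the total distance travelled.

From Hub: distances to unvisited — #105=9, #106=11, #103=14, #101=24, #104=25, #102=26, #107=33. Nearest is #105 (9).
From #105: distances to unvisited — #103=11, #106=20, #102=23, #101=25, #104=34, #107=42. Nearest is #103 (11).
From #103: distances to unvisited — #106=13, #102=16, #101=18, #104=27, #107=35. Nearest is #106 (13).
From #106: distances to unvisited — #104=14, #101=15, #102=17, #107=22. Nearest is #104 (14).
From #104: distances to unvisited — #107=8, #101=17, #102=19. Nearest is #107 (8).
From #107: distances to unvisited — #101=19, #102=21. Nearest is #101 (19).
From #101: distances to unvisited — #102=2. Nearest is #102 (2).
Return #102→Hub: 26.
Total = 9 + 11 + 13 + 14 + 8 + 19 + 2 + 26 = 102.

102 along Hub → #105 → #103 → #106 → #104 → #107 → #101 → #102 → Hub.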